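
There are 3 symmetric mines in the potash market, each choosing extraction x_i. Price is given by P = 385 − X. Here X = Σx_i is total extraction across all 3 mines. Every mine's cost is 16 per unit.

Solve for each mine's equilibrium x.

A representative mine's profit is π_i = x_i(385 − X) − 16x_i, with X = x_i + Σ_{j≠i} x_j.
First-order condition: 369 − 2x_i − Σ_{j≠i} x_j = 0.
In a symmetric equilibrium every mine chooses the same x, so Σ_{j≠i} x_j = 2x. The condition becomes 369 − 4x = 0, giving x = 369/4 = 92.25.

92.25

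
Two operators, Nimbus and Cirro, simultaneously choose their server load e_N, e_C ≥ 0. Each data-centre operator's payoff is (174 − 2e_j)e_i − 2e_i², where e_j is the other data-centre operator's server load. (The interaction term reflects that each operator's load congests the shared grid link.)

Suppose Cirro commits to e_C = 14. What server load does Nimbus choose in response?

36.5

Nimbus's payoff is (174 − 2e_C)e_N − 2e_N².
∂π/∂e_N = 174 − 2e_C − 4e_N = 0, so e_N = 43.5 − 0.5e_C.
At e_C = 14: e_N = 43.5 − 0.5·14 = 36.5.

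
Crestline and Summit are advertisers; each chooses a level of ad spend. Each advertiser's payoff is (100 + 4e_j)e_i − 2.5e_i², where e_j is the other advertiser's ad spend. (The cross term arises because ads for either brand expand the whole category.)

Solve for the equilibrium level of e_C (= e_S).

100

Crestline's payoff is (100 + 4e_S)e_C − 2.5e_C².
∂π/∂e_C = 100 + 4e_S − 5e_C = 0, so e_C = 20 + 0.8e_S.
By symmetry e_S = e_C; substituting into the reaction function, 0.2e_C = 20 and e_C = 100.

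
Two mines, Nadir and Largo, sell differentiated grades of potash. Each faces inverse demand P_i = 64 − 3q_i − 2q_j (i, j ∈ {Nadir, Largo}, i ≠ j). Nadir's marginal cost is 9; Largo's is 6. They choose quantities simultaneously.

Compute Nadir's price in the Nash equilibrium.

Mine Nadir's profit: π = q_{Nadir}(64 − 3q_{Nadir} − 2q_{Largo}) − 9q_{Nadir}.
∂π/∂q_{Nadir} = 55 − 6q_{Nadir} − 2q_{Largo} = 0 ⇒ q_{Nadir} = 55/6 − (1/3)q_{Largo}.
Similarly q_{Largo} = 29/3 − (1/3)q_{Nadir}.
Substituting the second reaction function into the first: q_{Nadir} = 55/6 − (1/3)(29/3 − (1/3)q_{Nadir}), which gives (8/9)q_{Nadir} = 107/18 ⇒ q_{Nadir} = 6.6875.
Then q_{Largo} = 29/3 − (1/3)·6.6875 = 7.4375.
P_{Nadir} = 64 − 3·6.6875 − 2·7.4375 = 29.0625.

29.0625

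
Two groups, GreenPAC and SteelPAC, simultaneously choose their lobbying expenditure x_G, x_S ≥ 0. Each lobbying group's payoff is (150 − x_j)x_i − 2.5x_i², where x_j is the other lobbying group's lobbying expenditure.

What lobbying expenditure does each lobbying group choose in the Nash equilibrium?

25

GreenPAC's payoff is (150 − x_S)x_G − 2.5x_G².
∂π/∂x_G = 150 − x_S − 5x_G = 0, so x_G = 30 − 0.2x_S.
The game is symmetric, so in equilibrium x_S = x_G: the reaction function gives 1.2x_G = 30, hence x_G = 25.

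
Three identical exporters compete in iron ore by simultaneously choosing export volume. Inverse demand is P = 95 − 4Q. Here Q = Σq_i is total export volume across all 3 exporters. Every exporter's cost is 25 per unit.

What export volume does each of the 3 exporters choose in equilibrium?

4.375

A representative exporter's profit is π_i = q_i(95 − 4Q) − 25q_i, with Q = q_i + Σ_{j≠i} q_j.
First-order condition: 70 − 8q_i − 4Σ_{j≠i} q_j = 0.
With identical exporters, set every q_j = q: then 70 − 8q − 8q = 0, i.e. q = 70/16 = 4.375.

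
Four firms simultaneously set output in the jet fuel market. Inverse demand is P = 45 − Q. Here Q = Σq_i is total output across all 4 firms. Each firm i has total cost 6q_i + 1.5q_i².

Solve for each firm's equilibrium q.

A representative firm's profit is π_i = q_i(45 − Q) − 6q_i − 1.5q_i², with Q = q_i + Σ_{j≠i} q_j.
First-order condition: 39 − 5q_i − Σ_{j≠i} q_j = 0.
In a symmetric equilibrium every firm chooses the same q, so Σ_{j≠i} q_j = 3q. The condition becomes 39 − 8q = 0, giving q = 39/8 = 4.875.

4.875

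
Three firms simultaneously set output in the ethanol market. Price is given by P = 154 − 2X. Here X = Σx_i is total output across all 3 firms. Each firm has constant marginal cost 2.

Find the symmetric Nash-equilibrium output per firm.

19

A representative firm's profit is π_i = x_i(154 − 2X) − 2x_i, with X = x_i + Σ_{j≠i} x_j.
First-order condition: 152 − 4x_i − 2Σ_{j≠i} x_j = 0.
In a symmetric equilibrium every firm chooses the same x, so Σ_{j≠i} x_j = 2x. The condition becomes 152 − 8x = 0, giving x = 152/8 = 19.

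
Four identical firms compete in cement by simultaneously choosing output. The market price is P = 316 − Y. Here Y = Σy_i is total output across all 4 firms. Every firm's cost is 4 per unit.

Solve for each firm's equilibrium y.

62.4

A representative firm's profit is π_i = y_i(316 − Y) − 4y_i, with Y = y_i + Σ_{j≠i} y_j.
First-order condition: 312 − 2y_i − Σ_{j≠i} y_j = 0.
In a symmetric equilibrium every firm chooses the same y, so Σ_{j≠i} y_j = 3y. The condition becomes 312 − 5y = 0, giving y = 312/5 = 62.4.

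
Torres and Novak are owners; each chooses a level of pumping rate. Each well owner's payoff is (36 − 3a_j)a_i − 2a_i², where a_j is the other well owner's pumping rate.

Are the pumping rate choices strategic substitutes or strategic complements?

Torres's payoff is (36 − 3a_N)a_T − 2a_T².
∂π/∂a_T = 36 − 3a_N − 4a_T = 0, so a_T = 9 − 0.75a_N.
The best-response slope da_T/da_N = −0.75 < 0: the reaction function is downward-sloping, so the choices are strategic substitutes.

strategic substitutes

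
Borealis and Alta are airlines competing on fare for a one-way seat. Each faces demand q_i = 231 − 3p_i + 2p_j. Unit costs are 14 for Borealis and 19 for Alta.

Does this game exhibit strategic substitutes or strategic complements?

Borealis's profit: π = (p_{Borealis} − 14)(231 − 3p_{Borealis} + 2p_{Alta}).
∂π/∂p_{Borealis} = 273 − 6p_{Borealis} + 2p_{Alta} = 0 ⇒ p_{Borealis} = 45.5 + (1/3)p_{Alta}.
The best-response slope dp_{Borealis}/dp_{Alta} = 1/3 > 0: the reaction function is upward-sloping, so the choices are strategic complements.

strategic complements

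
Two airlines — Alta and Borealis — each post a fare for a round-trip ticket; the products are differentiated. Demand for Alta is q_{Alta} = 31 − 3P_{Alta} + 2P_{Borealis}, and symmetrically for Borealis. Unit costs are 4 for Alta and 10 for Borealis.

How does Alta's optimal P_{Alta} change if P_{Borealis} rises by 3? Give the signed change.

1

Alta's profit: π = (P_{Alta} − 4)(31 − 3P_{Alta} + 2P_{Borealis}).
∂π/∂P_{Alta} = 43 − 6P_{Alta} + 2P_{Borealis} = 0 ⇒ P_{Alta} = 43/6 + (1/3)P_{Borealis}.
The reaction-function slope is 1/3, so a 3-unit rise in P_{Borealis} moves P_{Alta} by 1/3 × 3 = 1. Alta's best response rises — the actions are strategic complements.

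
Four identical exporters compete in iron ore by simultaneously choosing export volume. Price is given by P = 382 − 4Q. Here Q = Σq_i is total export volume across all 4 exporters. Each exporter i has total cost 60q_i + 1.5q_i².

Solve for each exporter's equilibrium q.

A representative exporter's profit is π_i = q_i(382 − 4Q) − 60q_i − 1.5q_i², with Q = q_i + Σ_{j≠i} q_j.
First-order condition: 322 − 11q_i − 4Σ_{j≠i} q_j = 0.
Imposing symmetry (q_j = q for all j) turns Σ_{j≠i} q_j into 3q, so 322 = 23q and q = 14.

14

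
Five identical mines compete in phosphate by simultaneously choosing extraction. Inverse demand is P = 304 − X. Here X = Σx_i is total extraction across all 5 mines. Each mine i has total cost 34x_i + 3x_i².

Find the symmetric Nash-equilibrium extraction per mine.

22.5

A representative mine's profit is π_i = x_i(304 − X) − 34x_i − 3x_i², with X = x_i + Σ_{j≠i} x_j.
First-order condition: 270 − 8x_i − Σ_{j≠i} x_j = 0.
With identical mines, set every x_j = x: then 270 − 8x − 4x = 0, i.e. x = 270/12 = 22.5.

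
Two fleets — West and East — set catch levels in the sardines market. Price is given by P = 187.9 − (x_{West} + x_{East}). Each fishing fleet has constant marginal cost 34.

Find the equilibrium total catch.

102.6

Fishing fleet West's profit: π = x_{West}(187.9 − (x_{West} + x_{East})) − 34x_{West}.
∂π/∂x_{West} = 153.9 − 2x_{West} − x_{East} = 0, so x_{West} = 76.95 − 0.5x_{East}.
The game is symmetric, so in equilibrium x_{East} = x_{West}: the reaction function gives 1.5x_{West} = 76.95, hence x_{West} = 51.3.
Total catch: 51.3 + 51.3 = 102.6.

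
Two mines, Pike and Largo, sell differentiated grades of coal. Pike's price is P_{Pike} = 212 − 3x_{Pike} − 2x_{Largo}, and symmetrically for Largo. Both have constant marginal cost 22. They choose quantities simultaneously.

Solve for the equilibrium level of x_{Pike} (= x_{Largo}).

23.75

Mine Pike's profit: π = x_{Pike}(212 − 3x_{Pike} − 2x_{Largo}) − 22x_{Pike}.
∂π/∂x_{Pike} = 190 − 6x_{Pike} − 2x_{Largo} = 0 ⇒ x_{Pike} = 95/3 − (1/3)x_{Largo}.
The game is symmetric, so in equilibrium x_{Largo} = x_{Pike}: the reaction function gives (4/3)x_{Pike} = 95/3, hence x_{Pike} = 23.75.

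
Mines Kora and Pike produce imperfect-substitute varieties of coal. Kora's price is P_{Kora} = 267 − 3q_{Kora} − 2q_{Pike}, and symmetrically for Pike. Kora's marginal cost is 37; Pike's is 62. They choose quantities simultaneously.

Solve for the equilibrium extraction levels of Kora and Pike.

30.3125, 24.0625

Mine Kora's profit: π = q_{Kora}(267 − 3q_{Kora} − 2q_{Pike}) − 37q_{Kora}.
∂π/∂q_{Kora} = 230 − 6q_{Kora} − 2q_{Pike} = 0 ⇒ q_{Kora} = 115/3 − (1/3)q_{Pike}.
Similarly q_{Pike} = 205/6 − (1/3)q_{Kora}.
Solving the two reaction functions simultaneously: (1 − (−1/3)(−1/3))q_{Kora} = 115/3 − (1/3)·(205/6), so (8/9)q_{Kora} = 485/18 and q_{Kora} = 30.3125.
Then q_{Pike} = 205/6 − (1/3)·30.3125 = 24.0625.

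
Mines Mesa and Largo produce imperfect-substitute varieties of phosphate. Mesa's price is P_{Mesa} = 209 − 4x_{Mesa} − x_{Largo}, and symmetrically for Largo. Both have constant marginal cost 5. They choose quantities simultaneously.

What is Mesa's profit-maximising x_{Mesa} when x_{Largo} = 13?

Mine Mesa's profit: π = x_{Mesa}(209 − 4x_{Mesa} − x_{Largo}) − 5x_{Mesa}.
∂π/∂x_{Mesa} = 204 − 8x_{Mesa} − x_{Largo} = 0 ⇒ x_{Mesa} = 25.5 − 0.125x_{Largo}.
At x_{Largo} = 13: x_{Mesa} = 25.5 − 0.125·13 = 23.875.

23.875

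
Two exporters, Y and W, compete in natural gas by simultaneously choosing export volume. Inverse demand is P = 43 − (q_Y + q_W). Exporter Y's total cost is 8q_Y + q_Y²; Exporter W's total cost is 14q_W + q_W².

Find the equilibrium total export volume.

Exporter Y's profit: π = q_Y(43 − (q_Y + q_W)) − 8q_Y − q_Y².
∂π/∂q_Y = 35 − 4q_Y − q_W = 0, so q_Y = 8.75 − 0.25q_W.
By the same steps for W: q_W = 7.25 − 0.25q_Y.
Substituting the second reaction function into the first: q_Y = 8.75 − 0.25(7.25 − 0.25q_Y), which gives 0.9375q_Y = 6.9375 ⇒ q_Y = 7.4.
Then q_W = 7.25 − 0.25·7.4 = 5.4.
Total export volume: 7.4 + 5.4 = 12.8.

12.8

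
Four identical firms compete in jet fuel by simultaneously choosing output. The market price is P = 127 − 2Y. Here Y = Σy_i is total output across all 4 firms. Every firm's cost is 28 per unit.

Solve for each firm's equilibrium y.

9.9

A representative firm's profit is π_i = y_i(127 − 2Y) − 28y_i, with Y = y_i + Σ_{j≠i} y_j.
First-order condition: 99 − 4y_i − 2Σ_{j≠i} y_j = 0.
In a symmetric equilibrium every firm chooses the same y, so Σ_{j≠i} y_j = 3y. The condition becomes 99 − 10y = 0, giving y = 99/10 = 9.9.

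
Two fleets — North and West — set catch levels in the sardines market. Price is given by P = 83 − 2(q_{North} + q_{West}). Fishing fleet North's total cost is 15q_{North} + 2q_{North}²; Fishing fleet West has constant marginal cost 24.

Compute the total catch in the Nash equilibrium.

Fishing fleet North's profit: π = q_{North}(83 − 2(q_{North} + q_{West})) − 15q_{North} − 2q_{North}².
∂π/∂q_{North} = 68 − 8q_{North} − 2q_{West} = 0, so q_{North} = 8.5 − 0.25q_{West}.
For West: ∂π/∂q_{West} = 59 − 4q_{West} − 2q_{North} = 0 ⇒ q_{West} = 14.75 − 0.5q_{North}.
Solving the two reaction functions simultaneously: (1 − (−0.25)(−0.5))q_{North} = 8.5 − 0.25·14.75, so 0.875q_{North} = 4.8125 and q_{North} = 5.5.
Then q_{West} = 14.75 − 0.5·5.5 = 12.
Total catch: 5.5 + 12 = 17.5.

17.5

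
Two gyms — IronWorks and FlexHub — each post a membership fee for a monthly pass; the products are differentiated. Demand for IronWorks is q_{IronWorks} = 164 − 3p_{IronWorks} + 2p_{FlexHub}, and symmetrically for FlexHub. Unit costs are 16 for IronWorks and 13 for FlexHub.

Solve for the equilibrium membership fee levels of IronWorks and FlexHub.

52.4375, 51.3125

IronWorks's profit: π = (p_{IronWorks} − 16)(164 − 3p_{IronWorks} + 2p_{FlexHub}).
∂π/∂p_{IronWorks} = 212 − 6p_{IronWorks} + 2p_{FlexHub} = 0 ⇒ p_{IronWorks} = 106/3 + (1/3)p_{FlexHub}.
Similarly p_{FlexHub} = 203/6 + (1/3)p_{IronWorks}.
Solving the two reaction functions simultaneously: (1 − (1/3)(1/3))p_{IronWorks} = 106/3 + (1/3)·(203/6), so (8/9)p_{IronWorks} = 839/18 and p_{IronWorks} = 52.4375.
Then p_{FlexHub} = 203/6 + (1/3)·52.4375 = 51.3125.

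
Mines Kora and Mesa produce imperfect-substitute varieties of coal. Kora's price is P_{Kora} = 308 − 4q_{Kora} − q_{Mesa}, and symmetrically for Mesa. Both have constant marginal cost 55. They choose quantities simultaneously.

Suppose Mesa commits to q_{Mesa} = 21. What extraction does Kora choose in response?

29

Mine Kora's profit: π = q_{Kora}(308 − 4q_{Kora} − q_{Mesa}) − 55q_{Kora}.
∂π/∂q_{Kora} = 253 − 8q_{Kora} − q_{Mesa} = 0 ⇒ q_{Kora} = 31.625 − 0.125q_{Mesa}.
At q_{Mesa} = 21: q_{Kora} = 31.625 − 0.125·21 = 29.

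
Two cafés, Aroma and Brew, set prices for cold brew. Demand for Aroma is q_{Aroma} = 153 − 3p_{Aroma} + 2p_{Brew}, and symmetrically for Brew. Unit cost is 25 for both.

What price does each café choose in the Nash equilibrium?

Aroma's profit: π = (p_{Aroma} − 25)(153 − 3p_{Aroma} + 2p_{Brew}).
∂π/∂p_{Aroma} = 228 − 6p_{Aroma} + 2p_{Brew} = 0 ⇒ p_{Aroma} = 38 + (1/3)p_{Brew}.
Setting p_{Aroma} = p_{Brew} in the reaction function: p_{Aroma} = 38 + (1/3)p_{Aroma}, so p_{Aroma} = 38 / (2/3) = 57.

57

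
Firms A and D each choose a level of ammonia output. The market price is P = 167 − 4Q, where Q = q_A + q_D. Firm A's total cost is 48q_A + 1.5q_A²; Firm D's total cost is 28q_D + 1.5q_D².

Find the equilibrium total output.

17.2

Firm A's profit: π = q_A(167 − 4(q_A + q_D)) − 48q_A − 1.5q_A².
∂π/∂q_A = 119 − 11q_A − 4q_D = 0, so q_A = 119/11 − (4/11)q_D.
By the same steps for D: q_D = 139/11 − (4/11)q_A.
Plugging q_D into A's best response: q_A = 119/11 − (4/11)(139/11 − (4/11)q_A) ⇒ (105/121)q_A = 753/121, so q_A = 251/35.
Then q_D = 139/11 − (4/11)·(251/35) = 351/35.
Total output: 251/35 + 351/35 = 17.2.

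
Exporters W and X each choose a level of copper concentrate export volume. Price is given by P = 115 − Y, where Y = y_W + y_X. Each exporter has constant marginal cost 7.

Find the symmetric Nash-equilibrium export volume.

36

Exporter W's profit: π = y_W(115 − (y_W + y_X)) − 7y_W.
∂π/∂y_W = 108 − 2y_W − y_X = 0, so y_W = 54 − 0.5y_X.
By symmetry y_X = y_W; substituting into the reaction function, 1.5y_W = 54 and y_W = 36.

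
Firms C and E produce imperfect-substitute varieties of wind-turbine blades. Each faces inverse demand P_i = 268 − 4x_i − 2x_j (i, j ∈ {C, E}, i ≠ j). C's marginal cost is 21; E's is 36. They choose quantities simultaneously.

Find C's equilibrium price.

121.8

Firm C's profit: π = x_C(268 − 4x_C − 2x_E) − 21x_C.
∂π/∂x_C = 247 − 8x_C − 2x_E = 0 ⇒ x_C = 30.875 − 0.25x_E.
Similarly x_E = 29 − 0.25x_C.
Substituting the second reaction function into the first: x_C = 30.875 − 0.25(29 − 0.25x_C), which gives 0.9375x_C = 23.625 ⇒ x_C = 25.2.
Then x_E = 29 − 0.25·25.2 = 22.7.
P_C = 268 − 4·25.2 − 2·22.7 = 121.8.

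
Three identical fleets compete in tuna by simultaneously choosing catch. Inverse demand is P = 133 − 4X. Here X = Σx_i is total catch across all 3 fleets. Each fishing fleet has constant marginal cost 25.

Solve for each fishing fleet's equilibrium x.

6.75

A representative fishing fleet's profit is π_i = x_i(133 − 4X) − 25x_i, with X = x_i + Σ_{j≠i} x_j.
First-order condition: 108 − 8x_i − 4Σ_{j≠i} x_j = 0.
In a symmetric equilibrium every fishing fleet chooses the same x, so Σ_{j≠i} x_j = 2x. The condition becomes 108 − 16x = 0, giving x = 108/16 = 6.75.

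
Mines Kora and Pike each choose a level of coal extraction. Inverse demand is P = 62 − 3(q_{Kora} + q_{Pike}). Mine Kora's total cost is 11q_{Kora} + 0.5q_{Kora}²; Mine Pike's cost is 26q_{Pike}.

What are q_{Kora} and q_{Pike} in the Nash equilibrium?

6, 3

Mine Kora's profit: π = q_{Kora}(62 − 3(q_{Kora} + q_{Pike})) − 11q_{Kora} − 0.5q_{Kora}².
∂π/∂q_{Kora} = 51 − 7q_{Kora} − 3q_{Pike} = 0, so q_{Kora} = 51/7 − (3/7)q_{Pike}.
For Pike: ∂π/∂q_{Pike} = 36 − 6q_{Pike} − 3q_{Kora} = 0 ⇒ q_{Pike} = 6 − 0.5q_{Kora}.
Solving the two reaction functions simultaneously: (1 − (−3/7)(−0.5))q_{Kora} = 51/7 − (3/7)·6, so (11/14)q_{Kora} = 33/7 and q_{Kora} = 6.
Then q_{Pike} = 6 − 0.5·6 = 3.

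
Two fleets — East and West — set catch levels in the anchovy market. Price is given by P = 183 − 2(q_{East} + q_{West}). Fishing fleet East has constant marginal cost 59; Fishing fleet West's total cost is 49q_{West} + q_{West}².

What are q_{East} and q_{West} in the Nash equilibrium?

23.8, 14.4

Fishing fleet East's profit: π = q_{East}(183 − 2(q_{East} + q_{West})) − 59q_{East}.
∂π/∂q_{East} = 124 − 4q_{East} − 2q_{West} = 0, so q_{East} = 31 − 0.5q_{West}.
For West: ∂π/∂q_{West} = 134 − 6q_{West} − 2q_{East} = 0 ⇒ q_{West} = 67/3 − (1/3)q_{East}.
Plugging q_{West} into East's best response: q_{East} = 31 − 0.5(67/3 − (1/3)q_{East}) ⇒ (5/6)q_{East} = 119/6, so q_{East} = 23.8.
Then q_{West} = 67/3 − (1/3)·23.8 = 14.4.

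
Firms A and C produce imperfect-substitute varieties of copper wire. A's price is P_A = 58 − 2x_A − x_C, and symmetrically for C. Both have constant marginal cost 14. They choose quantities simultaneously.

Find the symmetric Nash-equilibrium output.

8.8

Firm A's profit: π = x_A(58 − 2x_A − x_C) − 14x_A.
∂π/∂x_A = 44 − 4x_A − x_C = 0 ⇒ x_A = 11 − 0.25x_C.
Setting x_A = x_C in the reaction function: x_A = 11 − 0.25x_A, so x_A = 11 / 1.25 = 8.8.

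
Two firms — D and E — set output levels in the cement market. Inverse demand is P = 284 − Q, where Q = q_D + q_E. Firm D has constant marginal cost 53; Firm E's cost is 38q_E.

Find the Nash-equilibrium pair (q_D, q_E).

Firm D's profit: π = q_D(284 − (q_D + q_E)) − 53q_D.
∂π/∂q_D = 231 − 2q_D − q_E = 0, so q_D = 115.5 − 0.5q_E.
By the same steps for E: q_E = 123 − 0.5q_D.
Plugging q_E into D's best response: q_D = 115.5 − 0.5(123 − 0.5q_D) ⇒ 0.75q_D = 54, so q_D = 72.
Then q_E = 123 − 0.5·72 = 87.

72, 87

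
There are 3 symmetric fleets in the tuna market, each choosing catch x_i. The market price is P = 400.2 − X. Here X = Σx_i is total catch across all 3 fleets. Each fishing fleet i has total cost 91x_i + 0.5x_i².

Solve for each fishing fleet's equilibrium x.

61.84

A representative fishing fleet's profit is π_i = x_i(400.2 − X) − 91x_i − 0.5x_i², with X = x_i + Σ_{j≠i} x_j.
First-order condition: 309.2 − 3x_i − Σ_{j≠i} x_j = 0.
Imposing symmetry (x_j = x for all j) turns Σ_{j≠i} x_j into 2x, so 309.2 = 5x and x = 61.84.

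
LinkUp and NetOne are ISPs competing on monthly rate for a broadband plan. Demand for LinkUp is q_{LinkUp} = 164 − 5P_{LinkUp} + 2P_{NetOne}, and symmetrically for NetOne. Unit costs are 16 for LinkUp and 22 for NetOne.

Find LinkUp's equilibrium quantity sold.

75.625

LinkUp's profit: π = (P_{LinkUp} − 16)(164 − 5P_{LinkUp} + 2P_{NetOne}).
∂π/∂P_{LinkUp} = 244 − 10P_{LinkUp} + 2P_{NetOne} = 0 ⇒ P_{LinkUp} = 24.4 + 0.2P_{NetOne}.
Similarly P_{NetOne} = 27.4 + 0.2P_{LinkUp}.
Plugging P_{NetOne} into LinkUp's best response: P_{LinkUp} = 24.4 + 0.2(27.4 + 0.2P_{LinkUp}) ⇒ 0.96P_{LinkUp} = 29.88, so P_{LinkUp} = 31.125.
Then P_{NetOne} = 27.4 + 0.2·31.125 = 33.625.
q_{LinkUp} = 164 − 5·31.125 + 2·33.625 = 75.625.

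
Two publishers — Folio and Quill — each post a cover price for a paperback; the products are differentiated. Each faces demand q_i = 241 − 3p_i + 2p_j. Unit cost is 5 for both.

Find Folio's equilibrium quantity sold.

177

Folio's profit: π = (p_{Folio} − 5)(241 − 3p_{Folio} + 2p_{Quill}).
∂π/∂p_{Folio} = 256 − 6p_{Folio} + 2p_{Quill} = 0 ⇒ p_{Folio} = 128/3 + (1/3)p_{Quill}.
The game is symmetric, so in equilibrium p_{Quill} = p_{Folio}: the reaction function gives (2/3)p_{Folio} = 128/3, hence p_{Folio} = 64.
q_{Folio} = 241 − 3·64 + 2·64 = 177.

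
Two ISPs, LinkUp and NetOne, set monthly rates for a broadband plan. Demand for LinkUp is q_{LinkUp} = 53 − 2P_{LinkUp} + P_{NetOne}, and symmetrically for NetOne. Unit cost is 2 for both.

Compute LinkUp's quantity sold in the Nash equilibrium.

LinkUp's profit: π = (P_{LinkUp} − 2)(53 − 2P_{LinkUp} + P_{NetOne}).
∂π/∂P_{LinkUp} = 57 − 4P_{LinkUp} + P_{NetOne} = 0 ⇒ P_{LinkUp} = 14.25 + 0.25P_{NetOne}.
The game is symmetric, so in equilibrium P_{NetOne} = P_{LinkUp}: the reaction function gives 0.75P_{LinkUp} = 14.25, hence P_{LinkUp} = 19.
q_{LinkUp} = 53 − 2·19 + 19 = 34.

34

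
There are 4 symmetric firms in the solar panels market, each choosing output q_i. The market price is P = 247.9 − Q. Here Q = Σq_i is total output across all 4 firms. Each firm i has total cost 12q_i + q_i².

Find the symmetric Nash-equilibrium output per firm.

33.7

A representative firm's profit is π_i = q_i(247.9 − Q) − 12q_i − q_i², with Q = q_i + Σ_{j≠i} q_j.
First-order condition: 235.9 − 4q_i − Σ_{j≠i} q_j = 0.
In a symmetric equilibrium every firm chooses the same q, so Σ_{j≠i} q_j = 3q. The condition becomes 235.9 − 7q = 0, giving q = 235.9/7 = 33.7.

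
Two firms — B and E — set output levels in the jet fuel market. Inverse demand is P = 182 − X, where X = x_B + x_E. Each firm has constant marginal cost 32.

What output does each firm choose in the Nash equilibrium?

50

Firm B's profit: π = x_B(182 − (x_B + x_E)) − 32x_B.
∂π/∂x_B = 150 − 2x_B − x_E = 0, so x_B = 75 − 0.5x_E.
Setting x_B = x_E in the reaction function: x_B = 75 − 0.5x_B, so x_B = 75 / 1.5 = 50.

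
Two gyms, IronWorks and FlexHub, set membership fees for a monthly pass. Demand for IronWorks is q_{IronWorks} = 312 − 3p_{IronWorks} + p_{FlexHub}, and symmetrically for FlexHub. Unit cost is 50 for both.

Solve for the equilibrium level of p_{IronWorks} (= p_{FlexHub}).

92.4

IronWorks's profit: π = (p_{IronWorks} − 50)(312 − 3p_{IronWorks} + p_{FlexHub}).
∂π/∂p_{IronWorks} = 462 − 6p_{IronWorks} + p_{FlexHub} = 0 ⇒ p_{IronWorks} = 77 + (1/6)p_{FlexHub}.
By symmetry p_{FlexHub} = p_{IronWorks}; substituting into the reaction function, (5/6)p_{IronWorks} = 77 and p_{IronWorks} = 92.4.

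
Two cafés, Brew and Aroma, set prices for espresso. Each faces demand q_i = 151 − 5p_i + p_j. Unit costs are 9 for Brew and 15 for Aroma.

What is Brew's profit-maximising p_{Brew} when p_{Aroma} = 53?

24.9

Brew's profit: π = (p_{Brew} − 9)(151 − 5p_{Brew} + p_{Aroma}).
∂π/∂p_{Brew} = 196 − 10p_{Brew} + p_{Aroma} = 0 ⇒ p_{Brew} = 19.6 + 0.1p_{Aroma}.
At p_{Aroma} = 53: p_{Brew} = 19.6 + 0.1·53 = 24.9.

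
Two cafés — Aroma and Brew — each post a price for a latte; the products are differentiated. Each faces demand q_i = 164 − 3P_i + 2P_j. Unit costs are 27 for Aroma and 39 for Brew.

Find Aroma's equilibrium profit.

Aroma's profit: π = (P_{Aroma} − 27)(164 − 3P_{Aroma} + 2P_{Brew}).
∂π/∂P_{Aroma} = 245 − 6P_{Aroma} + 2P_{Brew} = 0 ⇒ P_{Aroma} = 245/6 + (1/3)P_{Brew}.
Similarly P_{Brew} = 281/6 + (1/3)P_{Aroma}.
Solving the two reaction functions simultaneously: (1 − (1/3)(1/3))P_{Aroma} = 245/6 + (1/3)·(281/6), so (8/9)P_{Aroma} = 508/9 and P_{Aroma} = 63.5.
Then P_{Brew} = 281/6 + (1/3)·63.5 = 68.
q_{Aroma} = 164 − 3·63.5 + 2·68 = 109.5.
Profit = (63.5 − 27)·109.5 = 3996.75.

3996.75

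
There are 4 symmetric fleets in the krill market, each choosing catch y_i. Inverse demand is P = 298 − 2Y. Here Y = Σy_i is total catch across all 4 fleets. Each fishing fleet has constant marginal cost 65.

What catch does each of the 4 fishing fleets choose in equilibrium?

23.3

A representative fishing fleet's profit is π_i = y_i(298 − 2Y) − 65y_i, with Y = y_i + Σ_{j≠i} y_j.
First-order condition: 233 − 4y_i − 2Σ_{j≠i} y_j = 0.
With identical fishing fleets, set every y_j = y: then 233 − 4y − 6y = 0, i.e. y = 233/10 = 23.3.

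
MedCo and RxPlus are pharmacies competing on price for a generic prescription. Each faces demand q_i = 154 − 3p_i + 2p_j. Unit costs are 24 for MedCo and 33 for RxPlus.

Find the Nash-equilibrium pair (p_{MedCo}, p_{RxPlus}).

MedCo's profit: π = (p_{MedCo} − 24)(154 − 3p_{MedCo} + 2p_{RxPlus}).
∂π/∂p_{MedCo} = 226 − 6p_{MedCo} + 2p_{RxPlus} = 0 ⇒ p_{MedCo} = 113/3 + (1/3)p_{RxPlus}.
Similarly p_{RxPlus} = 253/6 + (1/3)p_{MedCo}.
Substituting the second reaction function into the first: p_{MedCo} = 113/3 + (1/3)(253/6 + (1/3)p_{MedCo}), which gives (8/9)p_{MedCo} = 931/18 ⇒ p_{MedCo} = 58.1875.
Then p_{RxPlus} = 253/6 + (1/3)·58.1875 = 61.5625.

58.1875, 61.5625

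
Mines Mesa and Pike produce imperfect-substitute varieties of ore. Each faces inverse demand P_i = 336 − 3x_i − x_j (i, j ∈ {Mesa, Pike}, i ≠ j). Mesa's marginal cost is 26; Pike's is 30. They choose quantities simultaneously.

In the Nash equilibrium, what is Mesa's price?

Mine Mesa's profit: π = x_{Mesa}(336 − 3x_{Mesa} − x_{Pike}) − 26x_{Mesa}.
∂π/∂x_{Mesa} = 310 − 6x_{Mesa} − x_{Pike} = 0 ⇒ x_{Mesa} = 155/3 − (1/6)x_{Pike}.
Similarly x_{Pike} = 51 − (1/6)x_{Mesa}.
Plugging x_{Pike} into Mesa's best response: x_{Mesa} = 155/3 − (1/6)(51 − (1/6)x_{Mesa}) ⇒ (35/36)x_{Mesa} = 259/6, so x_{Mesa} = 44.4.
Then x_{Pike} = 51 − (1/6)·44.4 = 43.6.
P_{Mesa} = 336 − 3·44.4 − 43.6 = 159.2.

159.2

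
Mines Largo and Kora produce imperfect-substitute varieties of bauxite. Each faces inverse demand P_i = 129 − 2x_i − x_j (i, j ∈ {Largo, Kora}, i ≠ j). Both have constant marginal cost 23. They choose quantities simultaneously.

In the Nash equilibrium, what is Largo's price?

Mine Largo's profit: π = x_{Largo}(129 − 2x_{Largo} − x_{Kora}) − 23x_{Largo}.
∂π/∂x_{Largo} = 106 − 4x_{Largo} − x_{Kora} = 0 ⇒ x_{Largo} = 26.5 − 0.25x_{Kora}.
By symmetry x_{Kora} = x_{Largo}; substituting into the reaction function, 1.25x_{Largo} = 26.5 and x_{Largo} = 21.2.
P_{Largo} = 129 − 2·21.2 − 21.2 = 65.4.

65.4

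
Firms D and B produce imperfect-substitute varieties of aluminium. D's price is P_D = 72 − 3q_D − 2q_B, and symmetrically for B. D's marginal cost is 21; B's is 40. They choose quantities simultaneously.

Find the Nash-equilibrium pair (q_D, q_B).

Firm D's profit: π = q_D(72 − 3q_D − 2q_B) − 21q_D.
∂π/∂q_D = 51 − 6q_D − 2q_B = 0 ⇒ q_D = 8.5 − (1/3)q_B.
Similarly q_B = 16/3 − (1/3)q_D.
Solving the two reaction functions simultaneously: (1 − (−1/3)(−1/3))q_D = 8.5 − (1/3)·(16/3), so (8/9)q_D = 121/18 and q_D = 7.5625.
Then q_B = 16/3 − (1/3)·7.5625 = 2.8125.

7.5625, 2.8125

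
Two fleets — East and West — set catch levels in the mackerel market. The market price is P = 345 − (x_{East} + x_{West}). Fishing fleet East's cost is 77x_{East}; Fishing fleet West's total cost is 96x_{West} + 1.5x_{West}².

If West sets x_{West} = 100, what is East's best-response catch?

Fishing fleet East's profit: π = x_{East}(345 − (x_{East} + x_{West})) − 77x_{East}.
∂π/∂x_{East} = 268 − 2x_{East} − x_{West} = 0, so x_{East} = 134 − 0.5x_{West}.
At x_{West} = 100: x_{East} = 134 − 0.5·100 = 84.

84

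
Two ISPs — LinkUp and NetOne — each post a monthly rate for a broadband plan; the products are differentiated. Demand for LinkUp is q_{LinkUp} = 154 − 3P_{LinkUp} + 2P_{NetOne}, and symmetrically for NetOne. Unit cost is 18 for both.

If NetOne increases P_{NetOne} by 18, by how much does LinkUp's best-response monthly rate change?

LinkUp's profit: π = (P_{LinkUp} − 18)(154 − 3P_{LinkUp} + 2P_{NetOne}).
∂π/∂P_{LinkUp} = 208 − 6P_{LinkUp} + 2P_{NetOne} = 0 ⇒ P_{LinkUp} = 104/3 + (1/3)P_{NetOne}.
The reaction-function slope is 1/3, so an 18-unit rise in P_{NetOne} moves P_{LinkUp} by 1/3 × 18 = 6. LinkUp's best response rises — the actions are strategic complements.

6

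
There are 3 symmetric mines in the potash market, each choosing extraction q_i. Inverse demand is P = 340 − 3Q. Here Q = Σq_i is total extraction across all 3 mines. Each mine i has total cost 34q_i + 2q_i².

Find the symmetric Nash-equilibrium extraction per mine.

19.125

A representative mine's profit is π_i = q_i(340 − 3Q) − 34q_i − 2q_i², with Q = q_i + Σ_{j≠i} q_j.
First-order condition: 306 − 10q_i − 3Σ_{j≠i} q_j = 0.
Imposing symmetry (q_j = q for all j) turns Σ_{j≠i} q_j into 2q, so 306 = 16q and q = 19.125.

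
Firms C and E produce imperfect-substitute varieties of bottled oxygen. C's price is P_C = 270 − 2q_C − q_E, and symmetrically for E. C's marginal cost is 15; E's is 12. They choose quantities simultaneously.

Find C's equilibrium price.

116.6

Firm C's profit: π = q_C(270 − 2q_C − q_E) − 15q_C.
∂π/∂q_C = 255 − 4q_C − q_E = 0 ⇒ q_C = 63.75 − 0.25q_E.
Similarly q_E = 64.5 − 0.25q_C.
Solving the two reaction functions simultaneously: (1 − (−0.25)(−0.25))q_C = 63.75 − 0.25·64.5, so 0.9375q_C = 47.625 and q_C = 50.8.
Then q_E = 64.5 − 0.25·50.8 = 51.8.
P_C = 270 − 2·50.8 − 51.8 = 116.6.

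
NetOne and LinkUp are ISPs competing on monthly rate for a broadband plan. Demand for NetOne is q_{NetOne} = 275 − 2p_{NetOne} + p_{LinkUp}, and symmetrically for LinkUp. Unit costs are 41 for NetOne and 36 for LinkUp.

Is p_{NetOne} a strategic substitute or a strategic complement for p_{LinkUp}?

NetOne's profit: π = (p_{NetOne} − 41)(275 − 2p_{NetOne} + p_{LinkUp}).
∂π/∂p_{NetOne} = 357 − 4p_{NetOne} + p_{LinkUp} = 0 ⇒ p_{NetOne} = 89.25 + 0.25p_{LinkUp}.
The best-response slope dp_{NetOne}/dp_{LinkUp} = 0.25 > 0: the reaction function is upward-sloping, so the choices are strategic complements.

strategic complements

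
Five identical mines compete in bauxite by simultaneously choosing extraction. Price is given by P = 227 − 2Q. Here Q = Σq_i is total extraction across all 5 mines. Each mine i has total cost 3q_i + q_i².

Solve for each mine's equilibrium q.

16

A representative mine's profit is π_i = q_i(227 − 2Q) − 3q_i − q_i², with Q = q_i + Σ_{j≠i} q_j.
First-order condition: 224 − 6q_i − 2Σ_{j≠i} q_j = 0.
In a symmetric equilibrium every mine chooses the same q, so Σ_{j≠i} q_j = 4q. The condition becomes 224 − 14q = 0, giving q = 224/14 = 16.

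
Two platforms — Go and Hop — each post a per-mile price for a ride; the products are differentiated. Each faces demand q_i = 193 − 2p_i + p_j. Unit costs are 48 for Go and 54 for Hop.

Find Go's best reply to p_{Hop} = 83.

93

Go's profit: π = (p_{Go} − 48)(193 − 2p_{Go} + p_{Hop}).
∂π/∂p_{Go} = 289 − 4p_{Go} + p_{Hop} = 0 ⇒ p_{Go} = 72.25 + 0.25p_{Hop}.
At p_{Hop} = 83: p_{Go} = 72.25 + 0.25·83 = 93.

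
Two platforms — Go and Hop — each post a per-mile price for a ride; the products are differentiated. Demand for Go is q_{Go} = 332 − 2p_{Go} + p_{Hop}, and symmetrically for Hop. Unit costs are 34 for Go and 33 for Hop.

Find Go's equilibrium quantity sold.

Go's profit: π = (p_{Go} − 34)(332 − 2p_{Go} + p_{Hop}).
∂π/∂p_{Go} = 400 − 4p_{Go} + p_{Hop} = 0 ⇒ p_{Go} = 100 + 0.25p_{Hop}.
Similarly p_{Hop} = 99.5 + 0.25p_{Go}.
Plugging p_{Hop} into Go's best response: p_{Go} = 100 + 0.25(99.5 + 0.25p_{Go}) ⇒ 0.9375p_{Go} = 124.875, so p_{Go} = 133.2.
Then p_{Hop} = 99.5 + 0.25·133.2 = 132.8.
q_{Go} = 332 − 2·133.2 + 132.8 = 198.4.

198.4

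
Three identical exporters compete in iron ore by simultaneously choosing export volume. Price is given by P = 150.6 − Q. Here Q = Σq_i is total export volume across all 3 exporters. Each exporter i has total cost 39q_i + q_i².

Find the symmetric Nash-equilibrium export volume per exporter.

A representative exporter's profit is π_i = q_i(150.6 − Q) − 39q_i − q_i², with Q = q_i + Σ_{j≠i} q_j.
First-order condition: 111.6 − 4q_i − Σ_{j≠i} q_j = 0.
In a symmetric equilibrium every exporter chooses the same q, so Σ_{j≠i} q_j = 2q. The condition becomes 111.6 − 6q = 0, giving q = 111.6/6 = 18.6.

18.6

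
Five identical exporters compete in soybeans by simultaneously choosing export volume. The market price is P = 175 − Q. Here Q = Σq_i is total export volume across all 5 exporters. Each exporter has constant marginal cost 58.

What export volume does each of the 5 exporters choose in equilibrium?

19.5

A representative exporter's profit is π_i = q_i(175 − Q) − 58q_i, with Q = q_i + Σ_{j≠i} q_j.
First-order condition: 117 − 2q_i − Σ_{j≠i} q_j = 0.
With identical exporters, set every q_j = q: then 117 − 2q − 4q = 0, i.e. q = 117/6 = 19.5.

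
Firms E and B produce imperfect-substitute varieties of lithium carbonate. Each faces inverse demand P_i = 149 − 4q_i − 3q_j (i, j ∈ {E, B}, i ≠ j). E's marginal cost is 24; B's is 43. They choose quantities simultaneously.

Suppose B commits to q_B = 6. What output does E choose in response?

Firm E's profit: π = q_E(149 − 4q_E − 3q_B) − 24q_E.
∂π/∂q_E = 125 − 8q_E − 3q_B = 0 ⇒ q_E = 15.625 − 0.375q_B.
At q_B = 6: q_E = 15.625 − 0.375·6 = 13.375.

13.375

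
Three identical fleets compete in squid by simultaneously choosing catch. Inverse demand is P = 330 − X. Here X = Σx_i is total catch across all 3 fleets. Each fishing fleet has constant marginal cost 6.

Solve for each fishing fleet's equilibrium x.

81

A representative fishing fleet's profit is π_i = x_i(330 − X) − 6x_i, with X = x_i + Σ_{j≠i} x_j.
First-order condition: 324 − 2x_i − Σ_{j≠i} x_j = 0.
In a symmetric equilibrium every fishing fleet chooses the same x, so Σ_{j≠i} x_j = 2x. The condition becomes 324 − 4x = 0, giving x = 324/4 = 81.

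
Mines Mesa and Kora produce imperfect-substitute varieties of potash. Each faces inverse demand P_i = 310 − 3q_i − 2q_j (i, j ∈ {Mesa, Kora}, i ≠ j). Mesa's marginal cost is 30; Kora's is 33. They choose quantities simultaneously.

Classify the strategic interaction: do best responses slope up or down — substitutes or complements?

strategic substitutes

Mine Mesa's profit: π = q_{Mesa}(310 − 3q_{Mesa} − 2q_{Kora}) − 30q_{Mesa}.
∂π/∂q_{Mesa} = 280 − 6q_{Mesa} − 2q_{Kora} = 0 ⇒ q_{Mesa} = 140/3 − (1/3)q_{Kora}.
The best-response slope dq_{Mesa}/dq_{Kora} = −1/3 < 0: the reaction function is downward-sloping, so the choices are strategic substitutes.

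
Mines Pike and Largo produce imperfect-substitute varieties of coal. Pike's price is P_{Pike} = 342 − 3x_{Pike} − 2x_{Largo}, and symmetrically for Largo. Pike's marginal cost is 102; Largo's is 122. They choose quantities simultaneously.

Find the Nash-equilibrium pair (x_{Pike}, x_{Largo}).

Mine Pike's profit: π = x_{Pike}(342 − 3x_{Pike} − 2x_{Largo}) − 102x_{Pike}.
∂π/∂x_{Pike} = 240 − 6x_{Pike} − 2x_{Largo} = 0 ⇒ x_{Pike} = 40 − (1/3)x_{Largo}.
Similarly x_{Largo} = 110/3 − (1/3)x_{Pike}.
Substituting the second reaction function into the first: x_{Pike} = 40 − (1/3)(110/3 − (1/3)x_{Pike}), which gives (8/9)x_{Pike} = 250/9 ⇒ x_{Pike} = 31.25.
Then x_{Largo} = 110/3 − (1/3)·31.25 = 26.25.

31.25, 26.25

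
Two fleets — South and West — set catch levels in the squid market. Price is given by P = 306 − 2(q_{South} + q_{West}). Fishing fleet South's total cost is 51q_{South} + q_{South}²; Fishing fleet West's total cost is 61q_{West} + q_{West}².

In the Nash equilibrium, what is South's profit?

3168.75

Fishing fleet South's profit: π = q_{South}(306 − 2(q_{South} + q_{West})) − 51q_{South} − q_{South}².
∂π/∂q_{South} = 255 − 6q_{South} − 2q_{West} = 0, so q_{South} = 42.5 − (1/3)q_{West}.
By the same steps for West: q_{West} = 245/6 − (1/3)q_{South}.
Plugging q_{West} into South's best response: q_{South} = 42.5 − (1/3)(245/6 − (1/3)q_{South}) ⇒ (8/9)q_{South} = 260/9, so q_{South} = 32.5.
Then q_{West} = 245/6 − (1/3)·32.5 = 30.
Price P = 306 − 2·62.5 = 181.
South's profit: (181 − 51)·32.5 − (32.5)² = 3168.75.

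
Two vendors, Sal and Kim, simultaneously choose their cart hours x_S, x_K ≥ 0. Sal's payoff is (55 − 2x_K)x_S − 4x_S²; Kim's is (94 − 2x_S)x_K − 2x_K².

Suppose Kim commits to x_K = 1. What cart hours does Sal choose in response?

6.625

Expanding Sal's payoff: 55x_S − 2x_Kx_S − 4x_S².
∂π/∂x_S = 55 − 2x_K − 8x_S = 0, so x_S = 6.875 − 0.25x_K.
At x_K = 1: x_S = 6.875 − 0.25·1 = 6.625.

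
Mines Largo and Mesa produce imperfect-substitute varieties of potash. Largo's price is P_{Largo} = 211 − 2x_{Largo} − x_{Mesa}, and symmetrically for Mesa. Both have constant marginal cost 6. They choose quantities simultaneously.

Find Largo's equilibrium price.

Mine Largo's profit: π = x_{Largo}(211 − 2x_{Largo} − x_{Mesa}) − 6x_{Largo}.
∂π/∂x_{Largo} = 205 − 4x_{Largo} − x_{Mesa} = 0 ⇒ x_{Largo} = 51.25 − 0.25x_{Mesa}.
The game is symmetric, so in equilibrium x_{Mesa} = x_{Largo}: the reaction function gives 1.25x_{Largo} = 51.25, hence x_{Largo} = 41.
P_{Largo} = 211 − 2·41 − 41 = 88.

88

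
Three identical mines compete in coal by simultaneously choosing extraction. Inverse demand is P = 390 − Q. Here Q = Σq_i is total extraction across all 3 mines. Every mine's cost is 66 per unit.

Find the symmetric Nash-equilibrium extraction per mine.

A representative mine's profit is π_i = q_i(390 − Q) − 66q_i, with Q = q_i + Σ_{j≠i} q_j.
First-order condition: 324 − 2q_i − Σ_{j≠i} q_j = 0.
Imposing symmetry (q_j = q for all j) turns Σ_{j≠i} q_j into 2q, so 324 = 4q and q = 81.

81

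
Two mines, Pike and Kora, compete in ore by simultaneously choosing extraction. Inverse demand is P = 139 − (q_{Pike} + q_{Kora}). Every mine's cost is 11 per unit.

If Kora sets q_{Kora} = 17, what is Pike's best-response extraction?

55.5

Mine Pike's profit: π = q_{Pike}(139 − (q_{Pike} + q_{Kora})) − 11q_{Pike}.
∂π/∂q_{Pike} = 128 − 2q_{Pike} − q_{Kora} = 0, so q_{Pike} = 64 − 0.5q_{Kora}.
At q_{Kora} = 17: q_{Pike} = 64 − 0.5·17 = 55.5.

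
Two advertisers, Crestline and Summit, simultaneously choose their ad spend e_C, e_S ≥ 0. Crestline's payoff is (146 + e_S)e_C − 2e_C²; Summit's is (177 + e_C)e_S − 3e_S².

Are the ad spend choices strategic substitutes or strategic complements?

Expanding Crestline's payoff: 146e_C + e_Se_C − 2e_C².
∂π/∂e_C = 146 + e_S − 4e_C = 0, so e_C = 36.5 + 0.25e_S.
The best-response slope de_C/de_S = 0.25 > 0: the reaction function is upward-sloping, so the choices are strategic complements.

strategic complements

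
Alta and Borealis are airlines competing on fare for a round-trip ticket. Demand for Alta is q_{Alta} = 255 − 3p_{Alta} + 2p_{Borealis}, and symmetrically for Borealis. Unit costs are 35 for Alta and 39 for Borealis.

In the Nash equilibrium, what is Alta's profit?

Alta's profit: π = (p_{Alta} − 35)(255 − 3p_{Alta} + 2p_{Borealis}).
∂π/∂p_{Alta} = 360 − 6p_{Alta} + 2p_{Borealis} = 0 ⇒ p_{Alta} = 60 + (1/3)p_{Borealis}.
Similarly p_{Borealis} = 62 + (1/3)p_{Alta}.
Plugging p_{Borealis} into Alta's best response: p_{Alta} = 60 + (1/3)(62 + (1/3)p_{Alta}) ⇒ (8/9)p_{Alta} = 242/3, so p_{Alta} = 90.75.
Then p_{Borealis} = 62 + (1/3)·90.75 = 92.25.
q_{Alta} = 255 − 3·90.75 + 2·92.25 = 167.25.
Profit = (90.75 − 35)·167.25 = 9324.1875.

9324.1875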